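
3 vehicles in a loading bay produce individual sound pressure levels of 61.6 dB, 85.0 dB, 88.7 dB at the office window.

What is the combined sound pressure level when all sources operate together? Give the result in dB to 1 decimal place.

Converting to relative power and adding: 10^(61.6/10) + 10^(85.0/10) + 10^(88.7/10) = 1.059e+09.
Combined level = 10 log₁₀(1.059e+09) = 90.2 dB.

90.2 dB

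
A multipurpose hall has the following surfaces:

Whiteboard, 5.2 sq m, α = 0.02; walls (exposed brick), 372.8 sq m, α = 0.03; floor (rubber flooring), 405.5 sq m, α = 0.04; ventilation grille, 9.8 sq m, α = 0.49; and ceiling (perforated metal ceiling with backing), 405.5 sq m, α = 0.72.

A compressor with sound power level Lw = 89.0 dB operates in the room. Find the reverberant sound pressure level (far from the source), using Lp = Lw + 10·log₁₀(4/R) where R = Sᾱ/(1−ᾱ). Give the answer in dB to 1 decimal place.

68.5 dB

A = 324.270 sabins; S = 1198.8 sq m.
ᾱ = 0.2705, so room constant R = A/(1−ᾱ) = 444.510 sq m.
Lp = Lw + 10 log₁₀(4/R) = 89.0 -20.46 = 68.5 dB.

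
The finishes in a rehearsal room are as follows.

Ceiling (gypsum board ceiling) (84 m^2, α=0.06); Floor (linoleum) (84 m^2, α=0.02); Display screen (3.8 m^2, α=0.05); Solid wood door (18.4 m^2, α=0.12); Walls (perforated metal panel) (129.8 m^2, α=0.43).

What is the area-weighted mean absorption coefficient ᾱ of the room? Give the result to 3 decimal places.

0.203

Total surface area S = 320.0 m^2.
A = 84*0.06 + 84*0.02 + 3.8*0.05 + 18.4*0.12 + 129.8*0.43 = 64.932 sabins.
ᾱ = 64.932 / 320.0 = 0.203.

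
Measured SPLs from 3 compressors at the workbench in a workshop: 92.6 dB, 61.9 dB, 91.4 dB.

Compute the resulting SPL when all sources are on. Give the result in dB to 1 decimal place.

95.1 dB

Σ 10^(Lᵢ/10) = 3.202e+09.
L_total = 10·log₁₀(3.202e+09) = 95.1 dB.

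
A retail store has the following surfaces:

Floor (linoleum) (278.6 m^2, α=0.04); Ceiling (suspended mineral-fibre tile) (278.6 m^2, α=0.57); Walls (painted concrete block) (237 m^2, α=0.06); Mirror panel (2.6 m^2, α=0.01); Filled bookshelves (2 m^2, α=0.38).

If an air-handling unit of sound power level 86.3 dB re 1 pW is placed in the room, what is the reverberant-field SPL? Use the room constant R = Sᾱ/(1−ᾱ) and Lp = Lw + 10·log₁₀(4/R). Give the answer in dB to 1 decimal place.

68.5 dB

Σ(Sᵢαᵢ) = 278.6×0.04 + 278.6×0.57 + 237×0.06 + 2.6×0.01 + 2×0.38 = 184.952; total area S = 798.8 m^2.
ᾱ = 0.2315, so room constant R = A/(1−ᾱ) = 240.666 m^2.
Lp = Lw + 10 log₁₀(4/R) = 86.3 -17.79 = 68.5 dB.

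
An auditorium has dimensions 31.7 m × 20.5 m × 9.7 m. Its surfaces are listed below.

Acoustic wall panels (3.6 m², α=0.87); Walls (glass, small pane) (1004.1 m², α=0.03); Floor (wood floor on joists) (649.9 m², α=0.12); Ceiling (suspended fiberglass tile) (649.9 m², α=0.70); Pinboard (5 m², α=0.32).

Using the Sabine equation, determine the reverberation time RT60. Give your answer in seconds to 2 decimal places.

1.79 sec

A = Σ Sᵢαᵢ = 3.6·0.87 + 1004.1·0.03 + 649.9·0.12 + 649.9·0.70 + 5·0.32 = 567.773 sabins.
V = 31.7·20.5·9.7 = 6303.545 m³.
T = 0.161 V/A = 0.161·6303.545/567.773 = 1.79 s.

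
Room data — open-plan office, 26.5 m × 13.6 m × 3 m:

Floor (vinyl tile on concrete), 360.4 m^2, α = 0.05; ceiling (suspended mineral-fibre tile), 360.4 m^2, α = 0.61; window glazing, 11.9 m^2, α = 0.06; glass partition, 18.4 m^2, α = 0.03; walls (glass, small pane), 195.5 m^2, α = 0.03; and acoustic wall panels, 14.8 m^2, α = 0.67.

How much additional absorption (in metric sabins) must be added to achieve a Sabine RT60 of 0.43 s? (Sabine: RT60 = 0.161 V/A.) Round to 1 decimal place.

149.9 sabins

Equivalent absorption area: A₁ = 360.4×0.05 + 360.4×0.61 + 11.9×0.06 + 18.4×0.03 + 195.5×0.03 + 14.8×0.67 = 254.911 m^2.
For T = 0.43 s, need A₂ = 0.161·V/T = 0.161·1081.2/0.43 = 404.821 sabins.
ΔA = A₂ − A₁ = 404.821 − 254.911 = 149.9 sabins.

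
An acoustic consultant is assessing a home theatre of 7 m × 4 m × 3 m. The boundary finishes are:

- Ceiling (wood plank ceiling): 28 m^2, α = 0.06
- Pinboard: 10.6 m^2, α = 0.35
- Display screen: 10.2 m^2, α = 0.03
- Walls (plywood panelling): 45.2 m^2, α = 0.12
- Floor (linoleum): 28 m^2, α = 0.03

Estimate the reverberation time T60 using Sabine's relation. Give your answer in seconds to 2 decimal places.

Equivalent absorption area: A = 28*0.06 + 10.6*0.35 + 10.2*0.03 + 45.2*0.12 + 28*0.03 = 11.960 m^2.
Room volume: 84 m³.
RT60 = 0.161 · V / A = 0.161 × 84 / 11.960 = 1.13 s.

1.13 s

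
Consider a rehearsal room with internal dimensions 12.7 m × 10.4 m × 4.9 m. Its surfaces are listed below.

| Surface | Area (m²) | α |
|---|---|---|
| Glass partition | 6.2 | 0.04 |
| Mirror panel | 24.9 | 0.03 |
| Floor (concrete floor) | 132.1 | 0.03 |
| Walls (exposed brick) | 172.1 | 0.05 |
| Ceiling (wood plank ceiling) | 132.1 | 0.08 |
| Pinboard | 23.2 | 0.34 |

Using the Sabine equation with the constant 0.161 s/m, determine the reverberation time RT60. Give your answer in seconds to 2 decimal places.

3.25 sec

Summing Sᵢαᵢ: 0.248 + 0.747 + 3.963 + 8.605 + 10.568 + 7.888 → A = 32.019 sabins.
Room volume: 647.192 m³.
T = 0.161 V/A = 0.161·647.192/32.019 = 3.25 s.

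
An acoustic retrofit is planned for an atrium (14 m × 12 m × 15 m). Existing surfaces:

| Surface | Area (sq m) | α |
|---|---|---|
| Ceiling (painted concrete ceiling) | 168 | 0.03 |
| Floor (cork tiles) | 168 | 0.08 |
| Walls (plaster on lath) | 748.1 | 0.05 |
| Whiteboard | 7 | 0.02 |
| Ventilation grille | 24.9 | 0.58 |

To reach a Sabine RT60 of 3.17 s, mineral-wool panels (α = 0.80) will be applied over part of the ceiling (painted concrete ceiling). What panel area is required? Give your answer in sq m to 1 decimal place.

Total absorption A₁ = 168×0.03 + 168×0.08 + 748.1×0.05 + 7×0.02 + 24.9×0.58
  = 5.040 + 13.440 + 37.405 + 0.140 + 14.442 = 70.467 sq m sabins.
Required A₂ = 0.161·2520/3.17 = 127.987 sabins.
Absorption to add: 127.987 − 70.467 = 57.520 sabins.
Each sq m of panel replacing the ceiling (painted concrete ceiling) adds (0.80 − 0.03) = 0.77 sabins.
Area = ΔA/Δα = 57.520/0.77 = 74.7 sq m.

74.7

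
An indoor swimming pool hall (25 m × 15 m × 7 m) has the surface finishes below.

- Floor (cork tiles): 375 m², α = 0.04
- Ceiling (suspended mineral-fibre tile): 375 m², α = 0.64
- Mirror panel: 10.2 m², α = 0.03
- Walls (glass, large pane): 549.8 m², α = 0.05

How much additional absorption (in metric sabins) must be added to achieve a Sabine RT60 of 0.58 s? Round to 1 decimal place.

Equivalent absorption area: A₁ = 375·0.04 + 375·0.64 + 10.2·0.03 + 549.8·0.05 = 282.796 m².
V = 2625 m³. Required absorption A₂ = 0.161 × 2625 / 0.58 = 728.664 sabins.
Shortfall: 728.664 − 282.796 = 445.9 sabins.

445.9 sabins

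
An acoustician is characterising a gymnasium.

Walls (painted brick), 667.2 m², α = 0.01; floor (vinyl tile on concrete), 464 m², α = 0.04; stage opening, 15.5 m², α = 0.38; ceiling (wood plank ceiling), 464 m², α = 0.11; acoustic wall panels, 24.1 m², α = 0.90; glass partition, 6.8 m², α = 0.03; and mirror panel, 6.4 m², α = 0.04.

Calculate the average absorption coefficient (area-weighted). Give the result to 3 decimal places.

Total surface area S = 1648.0 m².
Σ(Sᵢαᵢ) = 667.2×0.01 + 464×0.04 + 15.5×0.38 + 464×0.11 + 24.1×0.90 + 6.8×0.03 + 6.4×0.04 = 104.312.
ᾱ = A/S = 0.063.

0.063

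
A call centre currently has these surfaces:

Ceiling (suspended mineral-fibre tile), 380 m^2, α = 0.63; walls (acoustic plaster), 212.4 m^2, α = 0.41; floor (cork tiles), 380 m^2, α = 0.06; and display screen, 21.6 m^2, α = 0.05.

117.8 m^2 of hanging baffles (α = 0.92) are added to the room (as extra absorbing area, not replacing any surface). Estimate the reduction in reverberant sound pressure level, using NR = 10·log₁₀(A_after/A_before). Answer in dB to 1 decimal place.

1.2 dB

A_before = Σ Sᵢαᵢ = 380·0.63 + 212.4·0.41 + 380·0.06 + 21.6·0.05 = 350.364 sabins.
Added absorption = 117.8 × 0.92 = 108.376 sabins.
New total A_after = 458.740 sabins.
NR = 10·log₁₀(458.740/350.364) = 1.2 dB.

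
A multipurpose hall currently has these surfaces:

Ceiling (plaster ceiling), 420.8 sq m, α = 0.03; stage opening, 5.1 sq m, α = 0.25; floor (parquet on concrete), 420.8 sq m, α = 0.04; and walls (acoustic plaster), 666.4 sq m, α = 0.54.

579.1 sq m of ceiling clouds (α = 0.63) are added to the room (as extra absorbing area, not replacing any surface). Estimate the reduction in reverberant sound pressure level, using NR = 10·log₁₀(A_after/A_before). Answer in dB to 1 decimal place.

2.9 dB

Total absorption A_before = 420.8·0.03 + 5.1·0.25 + 420.8·0.04 + 666.4·0.54
  = 12.624 + 1.275 + 16.832 + 359.856 = 390.587 sq m sabins.
Added absorption = 579.1 × 0.63 = 364.833 sabins.
A_after = 390.587 + 364.833 = 755.420 sabins.
NR = 10·log₁₀(755.420/390.587) = 2.9 dB.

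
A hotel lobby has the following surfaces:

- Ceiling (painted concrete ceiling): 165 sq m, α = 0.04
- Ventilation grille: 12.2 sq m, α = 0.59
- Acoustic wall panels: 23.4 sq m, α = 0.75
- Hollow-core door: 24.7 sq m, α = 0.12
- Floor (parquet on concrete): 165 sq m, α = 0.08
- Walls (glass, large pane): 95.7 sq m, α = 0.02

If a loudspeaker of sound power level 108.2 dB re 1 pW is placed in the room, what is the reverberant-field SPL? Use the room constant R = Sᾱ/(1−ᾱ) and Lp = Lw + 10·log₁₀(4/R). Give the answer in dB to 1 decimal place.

96.8 dB

Σ(Sᵢαᵢ) = 165×0.04 + 12.2×0.59 + 23.4×0.75 + 24.7×0.12 + 165×0.08 + 95.7×0.02 = 49.426; total area S = 486.0 sq m.
ᾱ = 0.1017, so room constant R = A/(1−ᾱ) = 55.022 sq m.
Lp = Lw + 10 log₁₀(4/R) = 108.2 -11.38 = 96.8 dB.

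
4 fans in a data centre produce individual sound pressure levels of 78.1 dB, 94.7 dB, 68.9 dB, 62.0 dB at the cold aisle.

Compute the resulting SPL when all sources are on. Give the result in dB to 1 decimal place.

94.8 dB

Converting to relative power and adding: 10^(78.1/10) + 10^(94.7/10) + 10^(68.9/10) + 10^(62.0/10) = 3.025e+09.
Combined level = 10 log₁₀(3.025e+09) = 94.8 dB.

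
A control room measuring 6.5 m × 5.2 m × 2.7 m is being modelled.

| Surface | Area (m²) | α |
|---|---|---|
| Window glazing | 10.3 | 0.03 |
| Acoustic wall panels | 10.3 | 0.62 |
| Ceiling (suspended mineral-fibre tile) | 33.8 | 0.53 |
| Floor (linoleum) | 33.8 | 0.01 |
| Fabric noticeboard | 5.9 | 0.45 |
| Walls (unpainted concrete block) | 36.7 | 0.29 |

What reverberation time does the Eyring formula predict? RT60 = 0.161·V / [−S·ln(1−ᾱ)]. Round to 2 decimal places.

0.32 seconds

Total surface area S = 10.3 + 10.3 + 33.8 + 33.8 + 5.9 + 36.7 = 130.8 m².
Absorption A = 10.3×0.03 + 10.3×0.62 + 33.8×0.53 + 33.8×0.01 + 5.9×0.45 + 36.7×0.29 = 38.245 sabins.
Mean coefficient ᾱ = A/S = 0.2924.
−S·ln(1−ᾱ) = −130.8 × ln(1 − 0.2924) = 45.241.
V = 6.5 × 5.2 × 2.7 = 91.26 m³.
RT60 = 0.161 × 91.26 / 45.241 = 0.32 s.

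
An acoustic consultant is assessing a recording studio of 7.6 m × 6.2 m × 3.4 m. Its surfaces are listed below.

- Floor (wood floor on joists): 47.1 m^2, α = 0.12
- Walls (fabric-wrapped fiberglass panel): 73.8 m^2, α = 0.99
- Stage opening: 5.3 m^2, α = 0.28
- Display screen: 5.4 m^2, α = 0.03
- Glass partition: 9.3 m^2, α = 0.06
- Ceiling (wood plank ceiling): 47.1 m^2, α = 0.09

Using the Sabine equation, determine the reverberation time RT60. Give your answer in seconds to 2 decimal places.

Equivalent absorption area: A = 47.1*0.12 + 73.8*0.99 + 5.3*0.28 + 5.4*0.03 + 9.3*0.06 + 47.1*0.09 = 85.157 m^2.
Volume V = 7.6 × 6.2 × 3.4 = 160.208 m³.
T = 0.161 V/A = 0.161·160.208/85.157 = 0.30 s.

0.30 s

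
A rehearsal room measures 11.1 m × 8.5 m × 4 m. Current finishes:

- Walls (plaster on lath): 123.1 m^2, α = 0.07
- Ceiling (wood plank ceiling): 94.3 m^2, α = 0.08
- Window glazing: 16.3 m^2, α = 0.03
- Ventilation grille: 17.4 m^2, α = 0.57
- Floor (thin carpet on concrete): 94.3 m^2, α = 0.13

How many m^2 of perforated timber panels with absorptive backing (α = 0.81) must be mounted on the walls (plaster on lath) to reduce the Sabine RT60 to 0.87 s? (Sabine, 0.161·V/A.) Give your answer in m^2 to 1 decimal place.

41.9

Summing Sᵢαᵢ: 8.617 + 7.544 + 0.489 + 9.918 + 12.259 → A₁ = 38.827 sabins.
Required A₂ = 0.161·377.4/0.87 = 69.841 sabins.
ΔA needed = 69.841 − 38.827 = 31.014 sabins.
Each m^2 of panel replacing the walls (plaster on lath) adds (0.81 − 0.07) = 0.74 sabins.
Panel area = 31.014 / 0.74 = 41.9 m^2.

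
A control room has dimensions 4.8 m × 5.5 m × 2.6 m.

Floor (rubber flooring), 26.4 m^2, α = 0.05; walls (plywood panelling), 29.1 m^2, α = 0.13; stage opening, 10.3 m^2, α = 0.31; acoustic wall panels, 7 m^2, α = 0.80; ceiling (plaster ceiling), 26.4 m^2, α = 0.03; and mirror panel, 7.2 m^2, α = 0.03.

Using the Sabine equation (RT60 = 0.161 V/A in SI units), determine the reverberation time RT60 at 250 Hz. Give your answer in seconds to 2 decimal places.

Summing Sᵢαᵢ: 1.320 + 3.783 + 3.193 + 5.600 + 0.792 + 0.216 → A = 14.904 sabins.
V = 4.8·5.5·2.6 = 68.64 m³.
RT60 = 0.161 · V / A = 0.161 × 68.64 / 14.904 = 0.74 s.

0.74 sec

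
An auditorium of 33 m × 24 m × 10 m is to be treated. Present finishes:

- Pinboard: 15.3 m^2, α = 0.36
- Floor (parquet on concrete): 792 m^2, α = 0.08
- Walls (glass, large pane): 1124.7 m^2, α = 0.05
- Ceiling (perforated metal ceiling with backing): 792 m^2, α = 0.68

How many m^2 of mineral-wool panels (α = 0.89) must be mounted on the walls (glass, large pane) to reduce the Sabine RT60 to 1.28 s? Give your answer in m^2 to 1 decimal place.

A₁ = Σ Sᵢαᵢ = 15.3×0.36 + 792×0.08 + 1124.7×0.05 + 792×0.68 = 663.663 sabins.
Required A₂ = 0.161·7920/1.28 = 996.188 sabins.
ΔA needed = 996.188 − 663.663 = 332.525 sabins.
Each m^2 of panel replacing the walls (glass, large pane) adds (0.89 − 0.05) = 0.84 sabins.
Panel area = 332.525 / 0.84 = 395.9 m^2.

395.9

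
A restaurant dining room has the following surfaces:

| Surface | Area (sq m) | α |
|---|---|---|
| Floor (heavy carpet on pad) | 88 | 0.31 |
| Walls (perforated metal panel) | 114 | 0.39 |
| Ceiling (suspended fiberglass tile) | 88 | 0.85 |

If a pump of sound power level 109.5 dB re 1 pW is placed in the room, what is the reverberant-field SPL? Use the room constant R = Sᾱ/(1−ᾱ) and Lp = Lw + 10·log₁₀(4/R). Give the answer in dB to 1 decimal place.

Σ(Sᵢαᵢ) = 88×0.31 + 114×0.39 + 88×0.85 = 146.540; total area S = 290.0 sq m.
ᾱ = 0.5053, so room constant R = A/(1−ᾱ) = 296.220 sq m.
Lp = 109.5 + 10·log₁₀(4/296.220) = 109.5 + (-18.70) = 90.8 dB.

90.8 dB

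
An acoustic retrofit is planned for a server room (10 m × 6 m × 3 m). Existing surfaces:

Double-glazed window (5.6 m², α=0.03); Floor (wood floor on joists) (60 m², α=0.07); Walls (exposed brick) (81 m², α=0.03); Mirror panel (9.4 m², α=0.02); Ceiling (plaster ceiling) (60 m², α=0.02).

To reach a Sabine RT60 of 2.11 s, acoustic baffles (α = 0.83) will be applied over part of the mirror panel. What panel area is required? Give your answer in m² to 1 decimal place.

Summing Sᵢαᵢ: 0.168 + 4.200 + 2.430 + 0.188 + 1.200 → A₁ = 8.186 sabins.
Required A₂ = 0.161·180/2.11 = 13.735 sabins.
Absorption to add: 13.735 − 8.186 = 5.549 sabins.
Each m² of panel replacing the mirror panel adds (0.83 − 0.02) = 0.81 sabins.
Panel area = 5.549 / 0.81 = 6.9 m².

6.9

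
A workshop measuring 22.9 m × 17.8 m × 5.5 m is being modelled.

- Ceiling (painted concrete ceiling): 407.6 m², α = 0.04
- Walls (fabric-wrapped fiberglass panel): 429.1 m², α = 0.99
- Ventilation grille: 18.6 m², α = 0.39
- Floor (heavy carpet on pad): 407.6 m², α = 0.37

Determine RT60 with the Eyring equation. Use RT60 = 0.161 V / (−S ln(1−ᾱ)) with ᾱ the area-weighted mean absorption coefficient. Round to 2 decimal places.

Total surface area S = 407.6 + 429.1 + 18.6 + 407.6 = 1262.9 m².
Absorption A = 407.6·0.04 + 429.1·0.99 + 18.6·0.39 + 407.6·0.37 = 599.179 sabins.
Mean coefficient ᾱ = A/S = 0.4744.
Eyring denominator: −S ln(1−ᾱ) = 812.316.
V = 22.9 × 17.8 × 5.5 = 2241.91 m³.
T = 0.161·V/[−S·ln(1−ᾱ)] = 0.161·2241.91/812.316 = 0.44 s.

0.44 s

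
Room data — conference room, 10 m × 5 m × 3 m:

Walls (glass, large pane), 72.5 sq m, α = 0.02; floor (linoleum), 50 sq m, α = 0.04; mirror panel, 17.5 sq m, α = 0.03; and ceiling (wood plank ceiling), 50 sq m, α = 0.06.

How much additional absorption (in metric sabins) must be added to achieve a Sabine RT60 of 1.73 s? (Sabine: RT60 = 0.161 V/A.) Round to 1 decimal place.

7.0 sabins

Total absorption A₁ = 72.5×0.02 + 50×0.04 + 17.5×0.03 + 50×0.06
  = 1.450 + 2.000 + 0.525 + 3.000 = 6.975 sq m sabins.
For T = 1.73 s, need A₂ = 0.161·V/T = 0.161·150/1.73 = 13.960 sabins.
ΔA = A₂ − A₁ = 13.960 − 6.975 = 7.0 sabins.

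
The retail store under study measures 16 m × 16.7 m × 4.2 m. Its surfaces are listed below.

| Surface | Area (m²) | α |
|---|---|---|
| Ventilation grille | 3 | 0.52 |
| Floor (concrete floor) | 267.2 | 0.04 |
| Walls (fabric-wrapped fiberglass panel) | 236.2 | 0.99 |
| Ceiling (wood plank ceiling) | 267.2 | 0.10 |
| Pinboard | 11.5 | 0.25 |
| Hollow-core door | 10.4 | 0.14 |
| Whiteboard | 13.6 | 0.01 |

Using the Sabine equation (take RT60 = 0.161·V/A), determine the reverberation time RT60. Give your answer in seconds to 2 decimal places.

0.65 s

Total absorption A = 3×0.52 + 267.2×0.04 + 236.2×0.99 + 267.2×0.10 + 11.5×0.25 + 10.4×0.14 + 13.6×0.01
  = 1.560 + 10.688 + 233.838 + 26.720 + 2.875 + 1.456 + 0.136 = 277.273 m² sabins.
V = 16·16.7·4.2 = 1122.24 m³.
Sabine: RT60 = 0.161 × 1122.24 / 277.273 = 0.65 s.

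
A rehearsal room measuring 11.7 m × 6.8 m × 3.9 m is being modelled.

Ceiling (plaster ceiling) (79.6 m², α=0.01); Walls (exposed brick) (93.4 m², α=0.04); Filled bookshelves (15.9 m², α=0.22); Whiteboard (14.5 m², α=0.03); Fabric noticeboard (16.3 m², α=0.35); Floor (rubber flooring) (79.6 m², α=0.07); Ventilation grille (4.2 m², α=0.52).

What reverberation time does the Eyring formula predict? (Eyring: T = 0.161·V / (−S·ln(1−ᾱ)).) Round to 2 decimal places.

Total surface area S = 79.6 + 93.4 + 15.9 + 14.5 + 16.3 + 79.6 + 4.2 = 303.5 m².
Absorption A = 79.6·0.01 + 93.4·0.04 + 15.9·0.22 + 14.5·0.03 + 16.3·0.35 + 79.6·0.07 + 4.2·0.52 = 21.926 sabins.
ᾱ = 21.926 / 303.5 = 0.0722.
Eyring denominator: −S ln(1−ᾱ) = 22.744.
V = 11.7 × 6.8 × 3.9 = 310.284 m³.
RT60 = 0.161 × 310.284 / 22.744 = 2.20 s.

2.20 s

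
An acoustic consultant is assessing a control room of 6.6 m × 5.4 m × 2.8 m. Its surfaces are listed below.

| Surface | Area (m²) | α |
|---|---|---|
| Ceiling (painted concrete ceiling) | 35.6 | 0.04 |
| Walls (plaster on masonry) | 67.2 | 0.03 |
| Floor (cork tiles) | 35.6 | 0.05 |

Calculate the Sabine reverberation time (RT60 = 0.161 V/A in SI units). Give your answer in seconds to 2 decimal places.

3.08 s

A = Σ Sᵢαᵢ = 35.6·0.04 + 67.2·0.03 + 35.6·0.05 = 5.220 sabins.
Room volume: 99.792 m³.
T = 0.161 V/A = 0.161·99.792/5.220 = 3.08 s.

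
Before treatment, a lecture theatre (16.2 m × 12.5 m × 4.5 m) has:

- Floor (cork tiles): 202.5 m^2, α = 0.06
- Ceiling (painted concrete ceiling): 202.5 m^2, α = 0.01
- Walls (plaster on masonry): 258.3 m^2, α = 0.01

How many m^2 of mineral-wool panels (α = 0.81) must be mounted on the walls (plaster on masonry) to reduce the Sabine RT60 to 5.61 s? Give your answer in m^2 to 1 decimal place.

11.7

A₁ = Σ Sᵢαᵢ = 202.5·0.06 + 202.5·0.01 + 258.3·0.01 = 16.758 sabins.
V = 911.25 m³. Target absorption A₂ = 0.161 × 911.25 / 5.61 = 26.152 sabins.
Absorption to add: 26.152 − 16.758 = 9.394 sabins.
Net gain per m^2: Δα = 0.81 − 0.01 = 0.80.
Area = ΔA/Δα = 9.394/0.80 = 11.7 m^2.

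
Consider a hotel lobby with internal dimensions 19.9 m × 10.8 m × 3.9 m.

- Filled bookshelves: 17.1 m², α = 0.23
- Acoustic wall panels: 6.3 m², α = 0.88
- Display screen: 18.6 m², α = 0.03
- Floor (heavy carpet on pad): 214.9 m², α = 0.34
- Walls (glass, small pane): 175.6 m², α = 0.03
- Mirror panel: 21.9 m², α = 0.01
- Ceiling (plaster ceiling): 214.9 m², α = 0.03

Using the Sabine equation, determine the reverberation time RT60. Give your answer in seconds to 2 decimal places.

1.42 s

Total absorption A = 17.1·0.23 + 6.3·0.88 + 18.6·0.03 + 214.9·0.34 + 175.6·0.03 + 21.9·0.01 + 214.9·0.03
  = 3.933 + 5.544 + 0.558 + 73.066 + 5.268 + 0.219 + 6.447 = 95.035 m² sabins.
Room volume: 838.188 m³.
RT60 = 0.161 · V / A = 0.161 × 838.188 / 95.035 = 1.42 s.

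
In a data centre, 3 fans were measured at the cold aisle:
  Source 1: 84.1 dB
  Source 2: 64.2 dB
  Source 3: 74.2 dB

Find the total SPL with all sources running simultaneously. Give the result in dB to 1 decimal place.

Sum in the linear (power) domain: Σ 10^(Lᵢ/10) = 10^(84.1/10) + 10^(64.2/10) + 10^(74.2/10) = 2.86e+08.
Combined level = 10 log₁₀(2.86e+08) = 84.6 dB.

84.6 dB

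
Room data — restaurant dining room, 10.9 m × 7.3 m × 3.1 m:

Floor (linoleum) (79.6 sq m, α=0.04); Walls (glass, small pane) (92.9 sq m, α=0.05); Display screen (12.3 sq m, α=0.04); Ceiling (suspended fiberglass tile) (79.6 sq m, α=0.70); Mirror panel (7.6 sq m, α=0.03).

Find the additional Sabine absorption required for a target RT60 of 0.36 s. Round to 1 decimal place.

46.0 sabins

Summing Sᵢαᵢ: 3.184 + 4.645 + 0.492 + 55.720 + 0.228 → A₁ = 64.269 sabins.
Target A₂ = 0.161·246.667/0.36 = 110.315 sabins (V = 246.667 m³).
Additional absorption ΔA = 110.315 − 64.269 = 46.0 sabins.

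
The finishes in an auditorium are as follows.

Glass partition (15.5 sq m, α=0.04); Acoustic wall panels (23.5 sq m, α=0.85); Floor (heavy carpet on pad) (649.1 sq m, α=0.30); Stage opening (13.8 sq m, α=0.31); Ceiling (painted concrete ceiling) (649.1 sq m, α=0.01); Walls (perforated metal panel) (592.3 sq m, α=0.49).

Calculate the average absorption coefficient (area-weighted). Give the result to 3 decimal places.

0.266

S = Σ Sᵢ = 15.5 + 23.5 + 649.1 + 13.8 + 649.1 + 592.3 = 1943.3 sq m.
A = 15.5*0.04 + 23.5*0.85 + 649.1*0.30 + 13.8*0.31 + 649.1*0.01 + 592.3*0.49 = 516.321 sabins.
ᾱ = 516.321 / 1943.3 = 0.266.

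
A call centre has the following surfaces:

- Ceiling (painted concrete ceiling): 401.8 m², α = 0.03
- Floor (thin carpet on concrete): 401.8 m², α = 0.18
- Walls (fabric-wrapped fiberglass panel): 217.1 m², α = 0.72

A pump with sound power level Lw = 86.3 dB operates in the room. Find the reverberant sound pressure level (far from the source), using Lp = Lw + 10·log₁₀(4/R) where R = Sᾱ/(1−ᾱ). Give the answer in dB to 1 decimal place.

67.3 dB

Σ(Sᵢαᵢ) = 401.8·0.03 + 401.8·0.18 + 217.1·0.72 = 240.690; total area S = 1020.7 m².
ᾱ = 0.2358, so room constant R = A/(1−ᾱ) = 314.957 m².
Lp = Lw + 10 log₁₀(4/R) = 86.3 -18.96 = 67.3 dB.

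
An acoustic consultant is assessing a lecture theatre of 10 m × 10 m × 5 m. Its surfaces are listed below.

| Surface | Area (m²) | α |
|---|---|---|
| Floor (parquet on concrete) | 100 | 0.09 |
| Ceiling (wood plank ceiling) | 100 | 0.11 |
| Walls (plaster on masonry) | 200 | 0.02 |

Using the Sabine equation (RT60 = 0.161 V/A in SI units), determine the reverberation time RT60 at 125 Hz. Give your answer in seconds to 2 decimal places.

3.35 seconds

Total absorption A = 100*0.09 + 100*0.11 + 200*0.02
  = 9.000 + 11.000 + 4.000 = 24.000 m² sabins.
V = 10·10·5 = 500 m³.
T = 0.161 V/A = 0.161·500/24.000 = 3.35 s.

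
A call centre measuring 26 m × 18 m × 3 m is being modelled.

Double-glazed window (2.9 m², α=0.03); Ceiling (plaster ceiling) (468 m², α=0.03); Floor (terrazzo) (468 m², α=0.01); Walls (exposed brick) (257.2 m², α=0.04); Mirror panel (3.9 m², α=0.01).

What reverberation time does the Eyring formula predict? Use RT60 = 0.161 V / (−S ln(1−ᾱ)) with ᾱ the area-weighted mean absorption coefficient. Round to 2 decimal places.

7.66 seconds

Total surface area S = 2.9 + 468 + 468 + 257.2 + 3.9 = 1200.0 m².
Σ(Sᵢαᵢ) = 2.9·0.03 + 468·0.03 + 468·0.01 + 257.2·0.04 + 3.9·0.01 = 29.134.
Mean coefficient ᾱ = A/S = 0.0243.
Eyring denominator: −S ln(1−ᾱ) = 29.520.
V = 26 × 18 × 3 = 1404 m³.
T = 0.161·V/[−S·ln(1−ᾱ)] = 0.161·1404/29.520 = 7.66 s.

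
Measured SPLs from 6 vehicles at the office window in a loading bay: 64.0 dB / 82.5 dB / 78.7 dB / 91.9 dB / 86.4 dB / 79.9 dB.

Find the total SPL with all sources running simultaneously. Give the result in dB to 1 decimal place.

Σ 10^(Lᵢ/10) = 2.338e+09.
Back to dB: 10·log₁₀ Σ = 93.7 dB.

93.7 dB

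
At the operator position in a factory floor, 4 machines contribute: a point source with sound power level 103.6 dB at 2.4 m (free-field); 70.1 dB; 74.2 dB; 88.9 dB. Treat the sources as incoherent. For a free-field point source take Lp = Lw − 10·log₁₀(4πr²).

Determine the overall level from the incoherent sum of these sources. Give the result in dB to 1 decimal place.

90.5 dB

Source at 2.4 m: Lp = 103.6 − 10·log₁₀(4π·2.4²) = 103.6 − 10·log₁₀(72.382) = 85.0 dB.
Σ 10^(Lᵢ/10) = 1.129e+09.
Back to dB: 10·log₁₀ Σ = 90.5 dB.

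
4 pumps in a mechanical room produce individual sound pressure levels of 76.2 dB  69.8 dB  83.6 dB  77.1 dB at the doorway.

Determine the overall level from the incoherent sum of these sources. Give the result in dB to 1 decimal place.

85.2 dB

Converting to relative power and adding: 10^(76.2/10) + 10^(69.8/10) + 10^(83.6/10) + 10^(77.1/10) = 3.316e+08.
Combined level = 10 log₁₀(3.316e+08) = 85.2 dB.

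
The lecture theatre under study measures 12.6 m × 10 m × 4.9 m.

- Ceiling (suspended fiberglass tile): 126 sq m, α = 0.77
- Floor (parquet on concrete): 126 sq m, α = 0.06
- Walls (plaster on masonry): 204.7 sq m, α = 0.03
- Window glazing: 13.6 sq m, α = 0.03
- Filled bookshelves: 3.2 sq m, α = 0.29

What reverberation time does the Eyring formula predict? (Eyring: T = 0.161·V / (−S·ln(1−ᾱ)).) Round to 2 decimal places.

Total surface area S = 126 + 126 + 204.7 + 13.6 + 3.2 = 473.5 sq m.
Absorption A = 126·0.77 + 126·0.06 + 204.7·0.03 + 13.6·0.03 + 3.2·0.29 = 112.057 sabins.
Mean coefficient ᾱ = A/S = 0.2367.
−S·ln(1−ᾱ) = −473.5 × ln(1 − 0.2367) = 127.894.
V = 12.6 × 10 × 4.9 = 617.4 m³.
T = 0.161·V/[−S·ln(1−ᾱ)] = 0.161·617.4/127.894 = 0.78 s.

0.78 s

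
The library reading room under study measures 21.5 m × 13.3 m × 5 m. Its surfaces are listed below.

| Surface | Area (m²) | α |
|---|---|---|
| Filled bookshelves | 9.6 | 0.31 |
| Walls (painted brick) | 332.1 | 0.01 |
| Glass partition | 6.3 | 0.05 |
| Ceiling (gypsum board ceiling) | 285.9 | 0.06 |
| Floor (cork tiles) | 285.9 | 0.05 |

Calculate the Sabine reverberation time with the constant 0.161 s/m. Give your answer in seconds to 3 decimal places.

6.048 seconds

Equivalent absorption area: A = 9.6×0.31 + 332.1×0.01 + 6.3×0.05 + 285.9×0.06 + 285.9×0.05 = 38.061 m².
Room volume: 1429.75 m³.
RT60 = 0.161 · V / A = 0.161 × 1429.75 / 38.061 = 6.048 s.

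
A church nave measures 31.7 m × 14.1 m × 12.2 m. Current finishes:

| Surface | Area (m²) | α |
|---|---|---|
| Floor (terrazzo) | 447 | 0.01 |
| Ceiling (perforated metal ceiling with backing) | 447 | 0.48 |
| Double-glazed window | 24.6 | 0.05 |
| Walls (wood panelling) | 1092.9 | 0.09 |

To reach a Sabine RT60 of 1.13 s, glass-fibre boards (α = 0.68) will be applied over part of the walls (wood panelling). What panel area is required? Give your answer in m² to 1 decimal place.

776.8

Summing Sᵢαᵢ: 4.470 + 214.560 + 1.230 + 98.361 → A₁ = 318.621 sabins.
V = 5453.034 m³. Target absorption A₂ = 0.161 × 5453.034 / 1.13 = 776.937 sabins.
ΔA needed = 776.937 − 318.621 = 458.316 sabins.
Net gain per m²: Δα = 0.68 − 0.09 = 0.59.
Area = ΔA/Δα = 458.316/0.59 = 776.8 m².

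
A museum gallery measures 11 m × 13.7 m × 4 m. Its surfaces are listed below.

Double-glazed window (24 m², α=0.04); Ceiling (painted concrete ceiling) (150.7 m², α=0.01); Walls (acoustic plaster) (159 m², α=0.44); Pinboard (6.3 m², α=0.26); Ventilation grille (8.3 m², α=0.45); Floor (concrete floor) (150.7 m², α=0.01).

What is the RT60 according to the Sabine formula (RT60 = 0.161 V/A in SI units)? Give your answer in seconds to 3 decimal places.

1.224 sec

A = Σ Sᵢαᵢ = 24·0.04 + 150.7·0.01 + 159·0.44 + 6.3·0.26 + 8.3·0.45 + 150.7·0.01 = 79.307 sabins.
Room volume: 602.8 m³.
T = 0.161 V/A = 0.161·602.8/79.307 = 1.224 s.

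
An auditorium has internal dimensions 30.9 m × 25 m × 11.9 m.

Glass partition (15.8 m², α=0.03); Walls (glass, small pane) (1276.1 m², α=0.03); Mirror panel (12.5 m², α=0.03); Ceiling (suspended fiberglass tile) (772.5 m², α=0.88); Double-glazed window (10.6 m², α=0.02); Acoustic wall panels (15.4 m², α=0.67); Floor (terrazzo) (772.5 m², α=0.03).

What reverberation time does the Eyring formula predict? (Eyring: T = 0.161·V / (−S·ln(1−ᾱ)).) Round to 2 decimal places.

1.70 seconds

S = Σ Sᵢ = 2875.4 m².
Σ(Sᵢαᵢ) = 15.8·0.03 + 1276.1·0.03 + 12.5·0.03 + 772.5·0.88 + 10.6·0.02 + 15.4·0.67 + 772.5·0.03 = 752.637.
Mean coefficient ᾱ = A/S = 0.2618.
Eyring denominator: −S ln(1−ᾱ) = 872.800.
V = 30.9 × 25 × 11.9 = 9192.75 m³.
T = 0.161·V/[−S·ln(1−ᾱ)] = 0.161·9192.75/872.800 = 1.70 s.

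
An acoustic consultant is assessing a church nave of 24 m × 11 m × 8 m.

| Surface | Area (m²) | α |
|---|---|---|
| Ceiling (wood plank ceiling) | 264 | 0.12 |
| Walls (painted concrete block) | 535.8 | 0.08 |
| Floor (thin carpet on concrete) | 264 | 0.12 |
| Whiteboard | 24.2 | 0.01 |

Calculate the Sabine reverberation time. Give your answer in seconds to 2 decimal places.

Summing Sᵢαᵢ: 31.680 + 42.864 + 31.680 + 0.242 → A = 106.466 sabins.
Room volume: 2112 m³.
Sabine: RT60 = 0.161 × 2112 / 106.466 = 3.19 s.

3.19 sec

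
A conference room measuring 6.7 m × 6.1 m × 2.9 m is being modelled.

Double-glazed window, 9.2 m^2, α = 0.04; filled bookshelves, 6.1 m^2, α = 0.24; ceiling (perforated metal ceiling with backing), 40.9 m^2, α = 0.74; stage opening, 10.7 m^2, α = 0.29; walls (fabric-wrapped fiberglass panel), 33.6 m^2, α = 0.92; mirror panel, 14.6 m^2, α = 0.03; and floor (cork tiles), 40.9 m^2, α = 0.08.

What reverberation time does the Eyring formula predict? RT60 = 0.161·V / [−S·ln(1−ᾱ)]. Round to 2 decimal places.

0.21 seconds

Total surface area S = 9.2 + 6.1 + 40.9 + 10.7 + 33.6 + 14.6 + 40.9 = 156.0 m^2.
Σ(Sᵢαᵢ) = 9.2×0.04 + 6.1×0.24 + 40.9×0.74 + 10.7×0.29 + 33.6×0.92 + 14.6×0.03 + 40.9×0.08 = 69.823.
Mean coefficient ᾱ = A/S = 0.4476.
Eyring denominator: −S ln(1−ᾱ) = 92.583.
V = 6.7 × 6.1 × 2.9 = 118.523 m³.
RT60 = 0.161 × 118.523 / 92.583 = 0.21 s.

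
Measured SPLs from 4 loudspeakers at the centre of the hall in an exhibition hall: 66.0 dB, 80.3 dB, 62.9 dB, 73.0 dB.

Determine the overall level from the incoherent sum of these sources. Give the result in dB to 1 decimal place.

Σ 10^(Lᵢ/10) = 1.33e+08.
Back to dB: 10·log₁₀ Σ = 81.2 dB.

81.2 dB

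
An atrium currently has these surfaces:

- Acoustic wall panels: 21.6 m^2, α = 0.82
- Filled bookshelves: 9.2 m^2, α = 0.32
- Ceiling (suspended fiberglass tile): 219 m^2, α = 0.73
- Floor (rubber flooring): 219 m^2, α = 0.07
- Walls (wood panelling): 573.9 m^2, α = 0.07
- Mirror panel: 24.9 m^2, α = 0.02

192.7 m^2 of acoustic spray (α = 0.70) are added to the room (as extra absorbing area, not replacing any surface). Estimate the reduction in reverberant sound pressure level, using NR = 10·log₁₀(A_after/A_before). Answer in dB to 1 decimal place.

2.0 dB

Summing Sᵢαᵢ: 17.712 + 2.944 + 159.870 + 15.330 + 40.173 + 0.498 → A_before = 236.527 sabins.
Added absorption = 192.7 × 0.70 = 134.890 sabins.
New total A_after = 371.417 sabins.
Reduction = 10 log₁₀(A_after/A_before) = 10 log₁₀(1.5703) = 2.0 dB.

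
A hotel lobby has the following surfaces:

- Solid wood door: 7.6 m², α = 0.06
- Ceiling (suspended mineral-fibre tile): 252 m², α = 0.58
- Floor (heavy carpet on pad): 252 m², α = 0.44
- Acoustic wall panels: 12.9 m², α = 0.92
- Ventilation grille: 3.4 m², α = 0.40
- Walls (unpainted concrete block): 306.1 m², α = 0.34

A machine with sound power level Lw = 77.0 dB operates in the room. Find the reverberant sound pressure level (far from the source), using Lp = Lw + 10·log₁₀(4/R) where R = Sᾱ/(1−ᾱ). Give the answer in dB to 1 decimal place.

54.7 dB

A = 374.798 sabins; S = 834.0 m².
ᾱ = 0.4494, so room constant R = A/(1−ᾱ) = 680.708 m².
Lp = 77.0 + 10·log₁₀(4/680.708) = 77.0 + (-22.31) = 54.7 dB.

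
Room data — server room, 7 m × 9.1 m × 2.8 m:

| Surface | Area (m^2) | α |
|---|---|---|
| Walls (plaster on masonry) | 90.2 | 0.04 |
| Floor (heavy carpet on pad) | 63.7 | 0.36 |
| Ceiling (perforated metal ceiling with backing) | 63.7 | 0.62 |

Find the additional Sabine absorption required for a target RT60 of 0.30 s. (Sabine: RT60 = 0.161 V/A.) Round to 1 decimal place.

A₁ = Σ Sᵢαᵢ = 90.2·0.04 + 63.7·0.36 + 63.7·0.62 = 66.034 sabins.
Target A₂ = 0.161·178.36/0.30 = 95.720 sabins (V = 178.36 m³).
ΔA = A₂ − A₁ = 95.720 − 66.034 = 29.7 sabins.

29.7 sabins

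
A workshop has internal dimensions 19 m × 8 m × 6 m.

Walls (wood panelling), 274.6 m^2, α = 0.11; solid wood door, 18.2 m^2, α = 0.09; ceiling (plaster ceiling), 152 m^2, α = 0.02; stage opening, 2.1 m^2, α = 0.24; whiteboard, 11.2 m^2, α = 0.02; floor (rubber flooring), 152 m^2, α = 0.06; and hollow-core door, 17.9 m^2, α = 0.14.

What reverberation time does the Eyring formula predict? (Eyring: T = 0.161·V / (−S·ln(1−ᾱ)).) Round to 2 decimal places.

2.99 s

S = Σ Sᵢ = 628.0 m^2.
Σ(Sᵢαᵢ) = 274.6×0.11 + 18.2×0.09 + 152×0.02 + 2.1×0.24 + 11.2×0.02 + 152×0.06 + 17.9×0.14 = 47.238.
Mean coefficient ᾱ = A/S = 0.0752.
Eyring denominator: −S ln(1−ᾱ) = 49.096.
V = 19 × 8 × 6 = 912 m³.
RT60 = 0.161 × 912 / 49.096 = 2.99 s.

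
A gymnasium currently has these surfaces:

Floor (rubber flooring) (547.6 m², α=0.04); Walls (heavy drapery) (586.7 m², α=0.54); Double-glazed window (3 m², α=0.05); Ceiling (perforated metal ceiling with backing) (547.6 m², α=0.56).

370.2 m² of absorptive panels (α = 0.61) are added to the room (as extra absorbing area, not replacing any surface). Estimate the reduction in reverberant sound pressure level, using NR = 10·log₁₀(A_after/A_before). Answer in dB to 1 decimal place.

A_before = Σ Sᵢαᵢ = 547.6×0.04 + 586.7×0.54 + 3×0.05 + 547.6×0.56 = 645.528 sabins.
Added absorption = 370.2 × 0.61 = 225.822 sabins.
New total A_after = 871.350 sabins.
NR = 10·log₁₀(871.350/645.528) = 1.3 dB.

1.3 dB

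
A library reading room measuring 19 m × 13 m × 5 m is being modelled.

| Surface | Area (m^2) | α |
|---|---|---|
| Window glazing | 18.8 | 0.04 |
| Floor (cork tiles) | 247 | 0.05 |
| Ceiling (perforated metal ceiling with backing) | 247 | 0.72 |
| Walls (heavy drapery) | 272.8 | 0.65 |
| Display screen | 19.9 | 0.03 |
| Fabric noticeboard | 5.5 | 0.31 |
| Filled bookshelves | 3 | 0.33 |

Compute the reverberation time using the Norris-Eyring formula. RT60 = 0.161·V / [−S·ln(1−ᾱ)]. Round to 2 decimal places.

0.40 seconds

Total surface area S = 18.8 + 247 + 247 + 272.8 + 19.9 + 5.5 + 3 = 814.0 m^2.
Absorption A = 18.8×0.04 + 247×0.05 + 247×0.72 + 272.8×0.65 + 19.9×0.03 + 5.5×0.31 + 3×0.33 = 371.554 sabins.
Mean coefficient ᾱ = A/S = 0.4565.
Eyring denominator: −S ln(1−ᾱ) = 496.317.
V = 19 × 13 × 5 = 1235 m³.
RT60 = 0.161 × 1235 / 496.317 = 0.40 s.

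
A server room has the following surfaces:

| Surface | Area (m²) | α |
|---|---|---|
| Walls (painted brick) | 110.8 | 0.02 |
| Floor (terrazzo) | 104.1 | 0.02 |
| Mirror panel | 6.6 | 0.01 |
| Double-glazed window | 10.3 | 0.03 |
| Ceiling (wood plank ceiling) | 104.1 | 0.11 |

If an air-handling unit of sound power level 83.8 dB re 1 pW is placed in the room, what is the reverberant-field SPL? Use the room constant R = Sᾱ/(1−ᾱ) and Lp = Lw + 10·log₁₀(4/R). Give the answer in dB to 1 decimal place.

77.5 dB

Σ(Sᵢαᵢ) = 110.8·0.02 + 104.1·0.02 + 6.6·0.01 + 10.3·0.03 + 104.1·0.11 = 16.124; total area S = 335.9 m².
ᾱ = 0.0480, so room constant R = A/(1−ᾱ) = 16.937 m².
Lp = 83.8 + 10·log₁₀(4/16.937) = 83.8 + (-6.27) = 77.5 dB.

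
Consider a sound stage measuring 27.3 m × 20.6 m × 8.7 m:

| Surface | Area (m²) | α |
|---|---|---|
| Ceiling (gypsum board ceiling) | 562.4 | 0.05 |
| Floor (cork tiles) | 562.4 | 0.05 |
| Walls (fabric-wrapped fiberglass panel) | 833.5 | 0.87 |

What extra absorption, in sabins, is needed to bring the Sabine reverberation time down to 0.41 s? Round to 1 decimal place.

Total absorption A₁ = 562.4*0.05 + 562.4*0.05 + 833.5*0.87
  = 28.120 + 28.120 + 725.145 = 781.385 m² sabins.
For T = 0.41 s, need A₂ = 0.161·V/T = 0.161·4892.706/0.41 = 1921.282 sabins.
Shortfall: 1921.282 − 781.385 = 1139.9 sabins.

1139.9 sabins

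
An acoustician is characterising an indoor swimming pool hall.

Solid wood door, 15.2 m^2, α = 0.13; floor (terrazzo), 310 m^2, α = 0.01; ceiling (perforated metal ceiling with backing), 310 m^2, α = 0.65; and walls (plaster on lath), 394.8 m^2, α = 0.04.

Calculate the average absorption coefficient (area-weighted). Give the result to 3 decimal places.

S = Σ Sᵢ = 15.2 + 310 + 310 + 394.8 = 1030.0 m^2.
A = 15.2*0.13 + 310*0.01 + 310*0.65 + 394.8*0.04 = 222.368 sabins.
ᾱ = 222.368 / 1030.0 = 0.216.

0.216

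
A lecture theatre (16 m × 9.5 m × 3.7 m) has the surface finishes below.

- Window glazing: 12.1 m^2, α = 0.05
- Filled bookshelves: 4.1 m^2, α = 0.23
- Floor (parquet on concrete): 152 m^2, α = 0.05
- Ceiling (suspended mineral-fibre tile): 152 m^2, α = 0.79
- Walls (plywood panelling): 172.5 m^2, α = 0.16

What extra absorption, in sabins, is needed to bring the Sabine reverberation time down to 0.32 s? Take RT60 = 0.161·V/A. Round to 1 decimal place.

126.1 sabins

Total absorption A₁ = 12.1·0.05 + 4.1·0.23 + 152·0.05 + 152·0.79 + 172.5·0.16
  = 0.605 + 0.943 + 7.600 + 120.080 + 27.600 = 156.828 m^2 sabins.
For T = 0.32 s, need A₂ = 0.161·V/T = 0.161·562.4/0.32 = 282.958 sabins.
Shortfall: 282.958 − 156.828 = 126.1 sabins.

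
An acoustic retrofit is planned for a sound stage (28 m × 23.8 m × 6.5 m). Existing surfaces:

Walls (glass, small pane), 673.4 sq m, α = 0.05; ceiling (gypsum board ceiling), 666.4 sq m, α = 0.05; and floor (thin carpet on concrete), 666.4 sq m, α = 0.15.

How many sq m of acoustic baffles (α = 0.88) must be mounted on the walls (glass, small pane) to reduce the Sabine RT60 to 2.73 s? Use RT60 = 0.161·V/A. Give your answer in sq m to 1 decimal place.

106.6

Total absorption A₁ = 673.4·0.05 + 666.4·0.05 + 666.4·0.15
  = 33.670 + 33.320 + 99.960 = 166.950 sq m sabins.
Required A₂ = 0.161·4331.6/2.73 = 255.453 sabins.
Absorption to add: 255.453 − 166.950 = 88.503 sabins.
Each sq m of panel replacing the walls (glass, small pane) adds (0.88 − 0.05) = 0.83 sabins.
Panel area = 88.503 / 0.83 = 106.6 sq m.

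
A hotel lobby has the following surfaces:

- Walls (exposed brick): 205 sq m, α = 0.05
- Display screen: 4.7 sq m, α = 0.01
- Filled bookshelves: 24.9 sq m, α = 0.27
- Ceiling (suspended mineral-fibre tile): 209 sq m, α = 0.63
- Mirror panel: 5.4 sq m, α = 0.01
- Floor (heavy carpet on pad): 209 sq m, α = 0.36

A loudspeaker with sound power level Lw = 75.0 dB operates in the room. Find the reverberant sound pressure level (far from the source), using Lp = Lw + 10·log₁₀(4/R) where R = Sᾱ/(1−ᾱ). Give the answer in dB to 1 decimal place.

55.7 dB

A = 223.984 sabins; S = 658.0 sq m.
ᾱ = 0.3404, so room constant R = A/(1−ᾱ) = 339.576 sq m.
Lp = Lw + 10 log₁₀(4/R) = 75.0 -19.29 = 55.7 dB.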